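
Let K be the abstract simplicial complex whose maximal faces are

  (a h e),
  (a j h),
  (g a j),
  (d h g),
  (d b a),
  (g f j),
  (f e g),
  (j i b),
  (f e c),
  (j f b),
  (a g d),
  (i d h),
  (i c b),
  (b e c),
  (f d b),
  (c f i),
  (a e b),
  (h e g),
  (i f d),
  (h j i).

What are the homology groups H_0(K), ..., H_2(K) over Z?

We work with the vertex ordering a < b < c < d < e < f < g < h < i < j. The simplices of K, each written with vertices in increasing order, are:

  0-simplices (10): a, b, c, d, e, f, g, h, i, j
  1-simplices (30): ab, ad, ae, ag, ah, aj, bc, bd, be, bf, bi, bj, ce, cf, ci, df, dg, dh, di, ef, eg, eh, fg, fi, fj, gh, gj, hi, hj, ij
  2-simplices (20): abd, abe, adg, aeh, agj, ahj, bce, bci, bdf, bfj, bij, cef, cfi, dfi, dgh, dhi, efg, egh, fgj, hij

so the chain groups are C_0 ≅ Z^10, C_1 ≅ Z^30, C_2 ≅ Z^20.

Boundary ∂_1: C_1 → C_0 maps an edge to its endpoints' difference, ∂[p,q] = q − p.
This gives a 10×30 integer matrix of rank 9; reducing to Smith normal form yields diagonal entries (1,1,1,1,1,1,1,1,1).

∂_2: C_2 → C_1 acts by ∂[p,q,r] = [q,r] − [p,r] + [p,q]. For instance
  ∂dgh = gh − dh + dg,
  ∂ahj = hj − aj + ah.
As a 30×20 matrix over Z this has rank 20, with invariant factors (1,1,1,1,1,1,1,1,1,1,1,1,1,1,1,1,1,1,1,2).

Now H_k = ker ∂_k / im ∂_{k+1}, so:

  H_0: rank C_0 − rank ∂_1 = 10 − 9 = 1, and the invariant factors of ∂_1 are all 1, so H_0 ≅ Z.
  H_1: rank ker ∂_1 − rank ∂_2 = (30 − 9) − 20 = 1, and ∂_2 has invariant factor 2 > 1, so H_1 ≅ Z ⊕ Z/2.
  H_2: rank ker ∂_2 − rank ∂_3 = (20 − 20) − 0 = 0, and there is no ∂_3, so H_2 ≅ 0.

As a check, the Euler characteristic is 10 − 30 + 20 = 0, which agrees with 1 − 1 + 0 = 0.
(K is a triangulation of the Klein bottle.)

H_0 ≅ Z,  H_1 ≅ Z ⊕ Z/2,  H_2 = 0.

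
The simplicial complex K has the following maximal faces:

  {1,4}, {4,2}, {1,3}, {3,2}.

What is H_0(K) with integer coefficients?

H_0 ≅ Z.

Take the total order 1 < 2 < 3 < 4 on the vertex set. Then K (dimension 1) consists of the simplices:

  0-simplices (4): [1], [2], [3], [4]
  1-simplices (4): [1,3], [1,4], [2,3], [2,4]

so the chain groups are C_0 ≅ Z^4, C_1 ≅ Z^4.

The boundary map ∂_1: C_1 → C_0 is given by ∂[p,q] = [q] − [p].
The resulting 4×4 matrix has rank 3, and its Smith normal form has invariant factors (1,1,1).

Reading off H_k = ker ∂_k / im ∂_{k+1}:

  H_0: rank C_0 − rank ∂_1 = 4 − 3 = 1, and the invariant factors of ∂_1 are all 1, so H_0 ≅ Z.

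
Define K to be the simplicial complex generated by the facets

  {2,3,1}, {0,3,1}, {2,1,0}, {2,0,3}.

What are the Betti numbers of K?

b_0 = 1, b_1 = 0, b_2 = 1.

Fix the vertex order 0 < 1 < 2 < 3 and write every simplex with vertices in increasing order. Then dim K = 2 and the simplices of K are:

  0-simplices (4): [0], [1], [2], [3]
  1-simplices (6): [0,1], [0,2], [0,3], [1,2], [1,3], [2,3]
  2-simplices (4): [0,1,2], [0,1,3], [0,2,3], [1,2,3]

giving chain groups C_0 ≅ Z^4, C_1 ≅ Z^6, C_2 ≅ Z^4.

∂_1: C_1 → C_0 is given by ∂[p,q] = [q] − [p].
This gives a 4×6 integer matrix of rank 3; reducing to Smith normal form yields diagonal entries (1,1,1).

Boundary ∂_2: C_2 → C_1 sends each 2-simplex [p,q,r] to [q,r] − [p,r] + [p,q]. For instance
  ∂[0,1,2] = [1,2] − [0,2] + [0,1],
  ∂[0,2,3] = [2,3] − [0,3] + [0,2].
This gives a 6×4 integer matrix of rank 3; reducing to Smith normal form yields diagonal entries (1,1,1).

From H_k ≅ ker(∂_k) / im(∂_{k+1}) we obtain:

  H_0: rank C_0 − rank ∂_1 = 4 − 3 = 1, and the invariant factors of ∂_1 are all 1, so H_0 ≅ Z.
  H_1: rank ker ∂_1 − rank ∂_2 = (6 − 3) − 3 = 0, and the invariant factors of ∂_2 are all 1, so H_1 ≅ 0.
  H_2: rank ker ∂_2 − rank ∂_3 = (4 − 3) − 0 = 1, and there is no ∂_3, so H_2 ≅ Z.

Hence the Betti numbers are b_0 = 1, b_1 = 0, b_2 = 1.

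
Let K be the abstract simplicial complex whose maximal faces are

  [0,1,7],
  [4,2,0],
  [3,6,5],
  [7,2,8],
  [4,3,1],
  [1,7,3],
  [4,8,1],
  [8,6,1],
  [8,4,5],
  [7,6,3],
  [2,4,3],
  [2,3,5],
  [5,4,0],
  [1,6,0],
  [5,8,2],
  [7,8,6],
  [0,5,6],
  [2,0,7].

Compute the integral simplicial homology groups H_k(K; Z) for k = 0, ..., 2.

We work with the vertex ordering 0 < 1 < 2 < 3 < 4 < 5 < 6 < 7 < 8. The simplices of K, each written with vertices in increasing order, are:

  0-simplices (9): [0], [1], [2], [3], [4], [5], [6], [7], [8]
  1-simplices (27): (27 of them)
  2-simplices (18): [0,1,6], [0,1,7], [0,2,4], [0,2,7], [0,4,5], [0,5,6], [1,3,4], [1,3,7], [1,4,8], [1,6,8], [2,3,4], [2,3,5], [2,5,8], [2,7,8], [3,5,6], [3,6,7], [4,5,8], [6,7,8]

so the chain groups are C_0 ≅ Z^9, C_1 ≅ Z^27, C_2 ≅ Z^18.

The boundary map ∂_1: C_1 → C_0 sends each edge [p,q] (with p < q) to q − p. For instance
  ∂[2,8] = [8] − [2].
This gives a 9×27 integer matrix of rank 8; reducing to Smith normal form yields diagonal entries (1,1,1,1,1,1,1,1).

∂_2: C_2 → C_1 sends each 2-simplex [p,q,r] to [q,r] − [p,r] + [p,q]. For instance
  ∂[2,7,8] = [7,8] − [2,8] + [2,7],
  ∂[0,2,4] = [2,4] − [0,4] + [0,2].
The 27×18 boundary matrix has rank 18 and Smith normal form diag(1,1,1,1,1,1,1,1,1,1,1,1,1,1,1,1,1,2).

Reading off H_k = ker ∂_k / im ∂_{k+1}:

  H_0: rank C_0 − rank ∂_1 = 9 − 8 = 1, and the invariant factors of ∂_1 are all 1, so H_0 = Z.
  H_1: rank ker ∂_1 − rank ∂_2 = (27 − 8) − 18 = 1, and ∂_2 has invariant factor 2 > 1, so H_1 = Z ⊕ Z/2.
  H_2: rank ker ∂_2 − rank ∂_3 = (18 − 18) − 0 = 0, and there is no ∂_3, so H_2 = 0.

H_0 = Z,  H_1 = Z ⊕ Z/2,  H_2 = 0.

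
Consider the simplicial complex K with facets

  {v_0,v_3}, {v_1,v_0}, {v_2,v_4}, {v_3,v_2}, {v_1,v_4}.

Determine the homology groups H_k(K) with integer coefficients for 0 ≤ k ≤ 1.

H_0 = Z,  H_1 = Z.

K has 5 vertices, 5 edges.
rank ∂_0 = 0, rank ∂_1 = 4 ⇒ b_0 = 5 − 0 − 4 = 1; all invariant factors of ∂_1 are 1 so no torsion. So H_0 = Z.
rank ∂_1 = 4, rank ∂_2 = 0 ⇒ b_1 = 5 − 4 − 0 = 1. So H_1 = Z.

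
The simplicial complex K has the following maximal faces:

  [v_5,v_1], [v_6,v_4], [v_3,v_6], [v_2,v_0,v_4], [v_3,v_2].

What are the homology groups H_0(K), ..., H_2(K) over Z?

H_0 ≅ Z^2,  H_1 ≅ Z,  H_2 = 0.

Take the total order v_0 < v_1 < v_2 < v_3 < v_4 < v_5 < v_6 on the vertex set. Then K (dimension 2) consists of the simplices:

  0-simplices (7): [v_0], [v_1], [v_2], [v_3], [v_4], [v_5], [v_6]
  1-simplices (7): [v_0,v_2], [v_0,v_4], [v_1,v_5], [v_2,v_3], [v_2,v_4], [v_3,v_6], [v_4,v_6]
  2-simplices (1): [v_0,v_2,v_4]

giving chain groups C_0 ≅ Z^7, C_1 ≅ Z^7, C_2 ≅ Z^1.

Boundary ∂_1: C_1 → C_0 sends each edge [p,q] (with p < q) to q − p. For instance
  ∂[v_0,v_4] = [v_4] − [v_0].
As a 7×7 matrix over Z this has rank 5, with invariant factors (1,1,1,1,1).

Boundary ∂_2: C_2 → C_1 sends each 2-simplex [p,q,r] to [q,r] − [p,r] + [p,q]. For instance
  ∂[v_0,v_2,v_4] = [v_2,v_4] − [v_0,v_4] + [v_0,v_2].
As a 7×1 matrix over Z this has rank 1, with invariant factors (1).

From H_k ≅ ker(∂_k) / im(∂_{k+1}) we obtain:

  H_0: rank C_0 − rank ∂_1 = 7 − 5 = 2, and the invariant factors of ∂_1 are all 1, so H_0 ≅ Z^2.
  H_1: rank ker ∂_1 − rank ∂_2 = (7 − 5) − 1 = 1, and the invariant factors of ∂_2 are all 1, so H_1 ≅ Z.
  H_2: rank ker ∂_2 − rank ∂_3 = (1 − 1) − 0 = 0, and there is no ∂_3, so H_2 ≅ 0.

As a check, the Euler characteristic is 7 − 7 + 1 = 1, which agrees with 2 − 1 + 0 = 1.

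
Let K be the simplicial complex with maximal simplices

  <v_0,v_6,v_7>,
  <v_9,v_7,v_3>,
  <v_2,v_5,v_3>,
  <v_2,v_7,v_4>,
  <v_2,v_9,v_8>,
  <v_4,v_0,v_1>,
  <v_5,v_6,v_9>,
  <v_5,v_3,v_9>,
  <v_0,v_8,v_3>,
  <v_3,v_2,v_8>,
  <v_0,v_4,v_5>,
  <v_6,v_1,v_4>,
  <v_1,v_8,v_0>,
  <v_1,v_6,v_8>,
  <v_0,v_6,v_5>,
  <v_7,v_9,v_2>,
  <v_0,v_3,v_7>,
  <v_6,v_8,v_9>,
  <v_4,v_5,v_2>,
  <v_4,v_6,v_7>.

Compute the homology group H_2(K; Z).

H_2 ≅ 0.

Take the total order v_0 < v_1 < v_2 < v_3 < v_4 < v_5 < v_6 < v_7 < v_8 < v_9 on the vertex set. Then K (dimension 2) consists of the simplices:

  0-simplices (10): [v_0], [v_1], [v_2], [v_3], [v_4], [v_5], [v_6], [v_7], [v_8], [v_9]
  1-simplices (30): (30 of them)
  2-simplices (20): (20 of them)

giving chain groups C_0 ≅ Z^10, C_1 ≅ Z^30, C_2 ≅ Z^20.

The boundary map ∂_1: C_1 → C_0 sends each edge [p,q] (with p < q) to q − p. For instance
  ∂[v_0,v_6] = [v_6] − [v_0].
As a 10×30 matrix over Z this has rank 9, with invariant factors (1,1,1,1,1,1,1,1,1).

∂_2: C_2 → C_1 sends each 2-simplex [p,q,r] to [q,r] − [p,r] + [p,q]. For instance
  ∂[v_0,v_6,v_7] = [v_6,v_7] − [v_0,v_7] + [v_0,v_6],
  ∂[v_3,v_5,v_9] = [v_5,v_9] − [v_3,v_9] + [v_3,v_5].
The 30×20 boundary matrix has rank 20 and Smith normal form diag(1,1,1,1,1,1,1,1,1,1,1,1,1,1,1,1,1,1,1,2).

Reading off H_k = ker ∂_k / im ∂_{k+1}:

  H_2: rank ker ∂_2 − rank ∂_3 = (20 − 20) − 0 = 0, and there is no ∂_3, so H_2 ≅ 0.

(K is a triangulation of the Klein bottle.)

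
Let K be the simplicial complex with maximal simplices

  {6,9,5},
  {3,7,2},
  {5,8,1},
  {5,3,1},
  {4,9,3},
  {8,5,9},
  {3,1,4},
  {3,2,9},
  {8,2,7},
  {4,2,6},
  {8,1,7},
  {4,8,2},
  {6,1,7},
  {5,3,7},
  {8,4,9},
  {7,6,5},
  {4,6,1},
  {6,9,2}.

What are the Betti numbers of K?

K has 9 vertices, 27 edges, 18 triangles.
rank ∂_0 = 0, rank ∂_1 = 8 ⇒ b_0 = 9 − 0 − 8 = 1; all invariant factors of ∂_1 are 1 so no torsion. So H_0 = Z.
rank ∂_1 = 8, rank ∂_2 = 18 ⇒ b_1 = 27 − 8 − 18 = 1; ∂_2 has invariant factor(s) [2] giving torsion. So H_1 = Z × Z/2.
rank ∂_2 = 18, rank ∂_3 = 0 ⇒ b_2 = 18 − 18 − 0 = 0. So H_2 = 0.

b_0 = 1, b_1 = 1, b_2 = 0.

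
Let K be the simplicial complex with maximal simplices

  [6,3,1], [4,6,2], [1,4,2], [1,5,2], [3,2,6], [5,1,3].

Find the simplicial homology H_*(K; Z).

H_0 ≅ Z,  H_1 ≅ Z,  H_2 = 0.

Take the total order 1 < 2 < 3 < 4 < 5 < 6 on the vertex set. Then K (dimension 2) consists of the simplices:

  0-simplices (6): [1], [2], [3], [4], [5], [6]
  1-simplices (12): [1,2], [1,3], [1,4], [1,5], [1,6], [2,3], [2,4], [2,5], [2,6], [3,5], [3,6], [4,6]
  2-simplices (6): [1,2,4], [1,2,5], [1,3,5], [1,3,6], [2,3,6], [2,4,6]

so the chain groups are C_0 ≅ Z^6, C_1 ≅ Z^12, C_2 ≅ Z^6.

∂_1: C_1 → C_0 sends each edge [p,q] (with p < q) to q − p. For instance
  ∂[1,5] = [5] − [1].
The 6×12 boundary matrix has rank 5 and Smith normal form diag(1,1,1,1,1).

∂_2: C_2 → C_1 sends each 2-simplex [p,q,r] to [q,r] − [p,r] + [p,q]. For instance
  ∂[2,3,6] = [3,6] − [2,6] + [2,3],
  ∂[1,2,4] = [2,4] − [1,4] + [1,2].
The 12×6 boundary matrix has rank 6 and Smith normal form diag(1,1,1,1,1,1).

From H_k ≅ ker(∂_k) / im(∂_{k+1}) we obtain:

  H_0: rank C_0 − rank ∂_1 = 6 − 5 = 1, and the invariant factors of ∂_1 are all 1, so H_0 ≅ Z.
  H_1: rank ker ∂_1 − rank ∂_2 = (12 − 5) − 6 = 1, and the invariant factors of ∂_2 are all 1, so H_1 ≅ Z.
  H_2: rank ker ∂_2 − rank ∂_3 = (6 − 6) − 0 = 0, and there is no ∂_3, so H_2 ≅ 0.

As a check, the Euler characteristic is 6 − 12 + 6 = 0, which agrees with 1 − 1 + 0 = 0.
(K is a triangulation of the cylinder S^1 x I.)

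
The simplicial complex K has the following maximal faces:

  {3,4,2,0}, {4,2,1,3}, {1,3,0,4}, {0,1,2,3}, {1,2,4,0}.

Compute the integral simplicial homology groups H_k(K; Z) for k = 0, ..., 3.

K has 5 vertices, 10 edges, 10 triangles, 5 3-simplices.
rank ∂_0 = 0, rank ∂_1 = 4 ⇒ b_0 = 5 − 0 − 4 = 1; all invariant factors of ∂_1 are 1 so no torsion. So H_0 = Z.
rank ∂_1 = 4, rank ∂_2 = 6 ⇒ b_1 = 10 − 4 − 6 = 0; all invariant factors of ∂_2 are 1 so no torsion. So H_1 = 0.
rank ∂_2 = 6, rank ∂_3 = 4 ⇒ b_2 = 10 − 6 − 4 = 0; all invariant factors of ∂_3 are 1 so no torsion. So H_2 = 0.
rank ∂_3 = 4, rank ∂_4 = 0 ⇒ b_3 = 5 − 4 − 0 = 1. So H_3 = Z.

H_0 = Z,  H_1 = 0,  H_2 = 0,  H_3 = Z.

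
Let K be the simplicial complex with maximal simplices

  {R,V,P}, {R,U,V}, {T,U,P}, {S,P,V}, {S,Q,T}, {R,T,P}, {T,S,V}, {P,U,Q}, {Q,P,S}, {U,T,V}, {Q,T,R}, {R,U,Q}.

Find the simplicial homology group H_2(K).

H_2 ≅ 0.

Fix the vertex order P < Q < R < S < T < U < V and write every simplex with vertices in increasing order. Then dim K = 2 and the simplices of K are:

  0-simplices (7): P, Q, R, S, T, U, V
  1-simplices (18): PQ, PR, PS, PT, PU, PV, QR, QS, QT, QU, RT, RU, RV, ST, SV, TU, TV, UV
  2-simplices (12): PQS, PQU, PRT, PRV, PSV, PTU, QRT, QRU, QST, RUV, STV, TUV

giving chain groups C_0 ≅ Z^7, C_1 ≅ Z^18, C_2 ≅ Z^12.

Boundary ∂_1: C_1 → C_0 maps an edge to its endpoints' difference, ∂[p,q] = q − p. For instance
  ∂QT = T − Q.
The resulting 7×18 matrix has rank 6, and its Smith normal form has invariant factors (1,1,1,1,1,1).

The boundary map ∂_2: C_2 → C_1 maps a triangle to the signed sum of its edges. For instance
  ∂PQU = QU − PU + PQ,
  ∂PTU = TU − PU + PT.
This gives a 18×12 integer matrix of rank 12; reducing to Smith normal form yields diagonal entries (1,1,1,1,1,1,1,1,1,1,1,2).

Now H_k = ker ∂_k / im ∂_{k+1}, so:

  H_2: rank ker ∂_2 − rank ∂_3 = (12 − 12) − 0 = 0, and there is no ∂_3, so H_2 = 0.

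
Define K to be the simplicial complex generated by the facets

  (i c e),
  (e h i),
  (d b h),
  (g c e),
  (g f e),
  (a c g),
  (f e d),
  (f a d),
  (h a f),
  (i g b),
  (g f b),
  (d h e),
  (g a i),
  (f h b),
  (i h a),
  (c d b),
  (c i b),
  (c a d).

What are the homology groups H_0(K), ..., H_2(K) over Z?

H_0 = Z,  H_1 = Z ⊕ Z_2,  H_2 = 0.

Order the vertices as a < b < c < d < e < f < g < h < i. Listing each simplex with vertices in this order, K has dimension 2 with simplices:

  0-simplices (9): a, b, c, d, e, f, g, h, i
  1-simplices (27): ac, ad, af, ag, ah, ai, bc, bd, bf, bg, bh, bi, cd, ce, cg, ci, de, df, dh, ef, eg, eh, ei, fg, fh, gi, hi
  2-simplices (18): acd, acg, adf, afh, agi, ahi, bcd, bci, bdh, bfg, bfh, bgi, ceg, cei, def, deh, efg, ehi

so the chain groups are C_0 ≅ Z^9, C_1 ≅ Z^27, C_2 ≅ Z^18.

The boundary map ∂_1: C_1 → C_0 maps an edge to its endpoints' difference, ∂[p,q] = q − p. For instance
  ∂dh = h − d.
The resulting 9×27 matrix has rank 8, and its Smith normal form has invariant factors (1,1,1,1,1,1,1,1).

∂_2: C_2 → C_1 maps a triangle to the signed sum of its edges. For instance
  ∂deh = eh − dh + de,
  ∂bfg = fg − bg + bf.
As a 27×18 matrix over Z this has rank 18, with invariant factors (1,1,1,1,1,1,1,1,1,1,1,1,1,1,1,1,1,2).

Reading off H_k = ker ∂_k / im ∂_{k+1}:

  H_0: rank C_0 − rank ∂_1 = 9 − 8 = 1, and the invariant factors of ∂_1 are all 1, so H_0 = Z.
  H_1: rank ker ∂_1 − rank ∂_2 = (27 − 8) − 18 = 1, and ∂_2 has invariant factor 2 > 1, so H_1 = Z ⊕ Z_2.
  H_2: rank ker ∂_2 − rank ∂_3 = (18 − 18) − 0 = 0, and there is no ∂_3, so H_2 = 0.

As a check, the Euler characteristic is 9 − 27 + 18 = 0, which agrees with 1 − 1 + 0 = 0.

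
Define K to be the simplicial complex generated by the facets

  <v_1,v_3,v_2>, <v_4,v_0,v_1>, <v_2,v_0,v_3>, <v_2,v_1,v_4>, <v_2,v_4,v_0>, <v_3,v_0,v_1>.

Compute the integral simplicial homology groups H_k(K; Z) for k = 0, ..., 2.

H_0 = Z,  H_1 = 0,  H_2 = Z.

Order the vertices as v_0 < v_1 < v_2 < v_3 < v_4. Listing each simplex with vertices in this order, K has dimension 2 with simplices:

  0-simplices (5): [v_0], [v_1], [v_2], [v_3], [v_4]
  1-simplices (9): [v_0,v_1], [v_0,v_2], [v_0,v_3], [v_0,v_4], [v_1,v_2], [v_1,v_3], [v_1,v_4], [v_2,v_3], [v_2,v_4]
  2-simplices (6): [v_0,v_1,v_3], [v_0,v_1,v_4], [v_0,v_2,v_3], [v_0,v_2,v_4], [v_1,v_2,v_3], [v_1,v_2,v_4]

giving chain groups C_0 ≅ Z^5, C_1 ≅ Z^9, C_2 ≅ Z^6.

Boundary ∂_1: C_1 → C_0 is given by ∂[p,q] = [q] − [p]. For instance
  ∂[v_0,v_2] = [v_2] − [v_0].
The 5×9 boundary matrix has rank 4 and Smith normal form diag(1,1,1,1).

Boundary ∂_2: C_2 → C_1 sends each 2-simplex [p,q,r] to [q,r] − [p,r] + [p,q]. For instance
  ∂[v_1,v_2,v_4] = [v_2,v_4] − [v_1,v_4] + [v_1,v_2],
  ∂[v_0,v_2,v_3] = [v_2,v_3] − [v_0,v_3] + [v_0,v_2].
The resulting 9×6 matrix has rank 5, and its Smith normal form has invariant factors (1,1,1,1,1).

Computing H_k = (kernel of ∂_k) / (image of ∂_{k+1}):

  H_0: rank C_0 − rank ∂_1 = 5 − 4 = 1, and the invariant factors of ∂_1 are all 1, so H_0 = Z.
  H_1: rank ker ∂_1 − rank ∂_2 = (9 − 4) − 5 = 0, and the invariant factors of ∂_2 are all 1, so H_1 = 0.
  H_2: rank ker ∂_2 − rank ∂_3 = (6 − 5) − 0 = 1, and there is no ∂_3, so H_2 = Z.

As a check, the Euler characteristic is 5 − 9 + 6 = 2, which agrees with 1 − 0 + 1 = 2.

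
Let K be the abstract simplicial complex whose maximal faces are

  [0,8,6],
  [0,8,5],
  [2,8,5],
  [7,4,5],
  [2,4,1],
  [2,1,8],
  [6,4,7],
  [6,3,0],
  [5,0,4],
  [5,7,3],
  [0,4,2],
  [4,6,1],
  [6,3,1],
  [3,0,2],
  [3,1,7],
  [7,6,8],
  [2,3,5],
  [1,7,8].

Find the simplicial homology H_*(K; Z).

H_0 = Z,  H_1 = Z ⊕ Z/2Z,  H_2 = 0.

Take the total order 0 < 1 < 2 < 3 < 4 < 5 < 6 < 7 < 8 on the vertex set. Then K (dimension 2) consists of the simplices:

  0-simplices (9): [0], [1], [2], [3], [4], [5], [6], [7], [8]
  1-simplices (27): (27 of them)
  2-simplices (18): [0,2,3], [0,2,4], [0,3,6], [0,4,5], [0,5,8], [0,6,8], [1,2,4], [1,2,8], [1,3,6], [1,3,7], [1,4,6], [1,7,8], [2,3,5], [2,5,8], [3,5,7], [4,5,7], [4,6,7], [6,7,8]

so the chain groups are C_0 ≅ Z^9, C_1 ≅ Z^27, C_2 ≅ Z^18.

∂_1: C_1 → C_0 is given by ∂[p,q] = [q] − [p].
As a 9×27 matrix over Z this has rank 8, with invariant factors (1,1,1,1,1,1,1,1).

The boundary map ∂_2: C_2 → C_1 sends each 2-simplex [p,q,r] to [q,r] − [p,r] + [p,q]. For instance
  ∂[1,3,6] = [3,6] − [1,6] + [1,3],
  ∂[0,2,3] = [2,3] − [0,3] + [0,2].
As a 27×18 matrix over Z this has rank 18, with invariant factors (1,1,1,1,1,1,1,1,1,1,1,1,1,1,1,1,1,2).

From H_k ≅ ker(∂_k) / im(∂_{k+1}) we obtain:

  H_0: rank C_0 − rank ∂_1 = 9 − 8 = 1, and the invariant factors of ∂_1 are all 1, so H_0 = Z.
  H_1: rank ker ∂_1 − rank ∂_2 = (27 − 8) − 18 = 1, and ∂_2 has invariant factor 2 > 1, so H_1 = Z ⊕ Z/2Z.
  H_2: rank ker ∂_2 − rank ∂_3 = (18 − 18) − 0 = 0, and there is no ∂_3, so H_2 = 0.

As a check, the Euler characteristic is 9 − 27 + 18 = 0, which agrees with 1 − 1 + 0 = 0.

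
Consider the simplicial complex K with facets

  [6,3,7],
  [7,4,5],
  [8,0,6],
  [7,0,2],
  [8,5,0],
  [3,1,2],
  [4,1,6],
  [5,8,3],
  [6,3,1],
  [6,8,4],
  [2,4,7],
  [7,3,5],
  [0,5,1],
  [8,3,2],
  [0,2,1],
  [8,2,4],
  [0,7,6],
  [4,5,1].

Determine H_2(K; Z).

H_2 = Z.

Take the total order 0 < 1 < 2 < 3 < 4 < 5 < 6 < 7 < 8 on the vertex set. Then K (dimension 2) consists of the simplices:

  0-simplices (9): [0], [1], [2], [3], [4], [5], [6], [7], [8]
  1-simplices (27): (27 of them)
  2-simplices (18): [0,1,2], [0,1,5], [0,2,7], [0,5,8], [0,6,7], [0,6,8], [1,2,3], [1,3,6], [1,4,5], [1,4,6], [2,3,8], [2,4,7], [2,4,8], [3,5,7], [3,5,8], [3,6,7], [4,5,7], [4,6,8]

so the chain groups are C_0 ≅ Z^9, C_1 ≅ Z^27, C_2 ≅ Z^18.

∂_1: C_1 → C_0 sends each edge [p,q] (with p < q) to q − p. For instance
  ∂[4,8] = [8] − [4].
This gives a 9×27 integer matrix of rank 8; reducing to Smith normal form yields diagonal entries (1,1,1,1,1,1,1,1).

Boundary ∂_2: C_2 → C_1 sends each 2-simplex [p,q,r] to [q,r] − [p,r] + [p,q]. For instance
  ∂[3,5,8] = [5,8] − [3,8] + [3,5],
  ∂[2,3,8] = [3,8] − [2,8] + [2,3].
As a 27×18 matrix over Z this has rank 17, with invariant factors (1,1,1,1,1,1,1,1,1,1,1,1,1,1,1,1,1).

Reading off H_k = ker ∂_k / im ∂_{k+1}:

  H_2: rank ker ∂_2 − rank ∂_3 = (18 − 17) − 0 = 1, and there is no ∂_3, so H_2 = Z.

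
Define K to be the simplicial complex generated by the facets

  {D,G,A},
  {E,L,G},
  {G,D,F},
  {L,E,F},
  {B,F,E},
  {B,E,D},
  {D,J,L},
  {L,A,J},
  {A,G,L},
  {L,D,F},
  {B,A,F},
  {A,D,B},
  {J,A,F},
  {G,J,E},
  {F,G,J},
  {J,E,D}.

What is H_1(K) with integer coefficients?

Fix the vertex order A < B < D < E < F < G < J < L and write every simplex with vertices in increasing order. Then dim K = 2 and the simplices of K are:

  0-simplices (8): A, B, D, E, F, G, J, L
  1-simplices (24): AB, AD, AF, AG, AJ, AL, BD, BE, BF, DE, DF, DG, DJ, DL, EF, EG, EJ, EL, FG, FJ, FL, GJ, GL, JL
  2-simplices (16): ABD, ABF, ADG, AFJ, AGL, AJL, BDE, BEF, DEJ, DFG, DFL, DJL, EFL, EGJ, EGL, FGJ

giving chain groups C_0 ≅ Z^8, C_1 ≅ Z^24, C_2 ≅ Z^16.

The boundary map ∂_1: C_1 → C_0 is given by ∂[p,q] = [q] − [p].
The 8×24 boundary matrix has rank 7 and Smith normal form diag(1,1,1,1,1,1,1).

The boundary map ∂_2: C_2 → C_1 maps a triangle to the signed sum of its edges. For instance
  ∂DFL = FL − DL + DF,
  ∂DFG = FG − DG + DF.
The resulting 24×16 matrix has rank 15, and its Smith normal form has invariant factors (1,1,1,1,1,1,1,1,1,1,1,1,1,1,1).

Reading off H_k = ker ∂_k / im ∂_{k+1}:

  H_1: rank ker ∂_1 − rank ∂_2 = (24 − 7) − 15 = 2, and the invariant factors of ∂_2 are all 1, so H_1 ≅ Z^2.

H_1 = Z^2.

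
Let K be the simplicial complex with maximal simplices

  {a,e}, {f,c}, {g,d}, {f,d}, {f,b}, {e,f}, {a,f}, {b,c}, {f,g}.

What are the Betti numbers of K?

b_0 = 1, b_1 = 3.

Take the total order a < b < c < d < e < f < g on the vertex set. Then K (dimension 1) consists of the simplices:

  0-simplices (7): a, b, c, d, e, f, g
  1-simplices (9): ae, af, bc, bf, cf, df, dg, ef, fg

Hence C_0 ≅ Z^7, C_1 ≅ Z^9.

∂_1: C_1 → C_0 sends each edge [p,q] (with p < q) to q − p. For instance
  ∂df = f − d.
As a 7×9 matrix over Z this has rank 6, with invariant factors (1,1,1,1,1,1).

Reading off H_k = ker ∂_k / im ∂_{k+1}:

  H_0: rank C_0 − rank ∂_1 = 7 − 6 = 1, and the invariant factors of ∂_1 are all 1, so H_0 ≅ Z.
  H_1: rank ker ∂_1 − rank ∂_2 = (9 − 6) − 0 = 3, and there is no ∂_2, so H_1 ≅ Z^3.

As a check, the Euler characteristic is 7 − 9 = -2, which agrees with 1 − 3 = -2.

Hence the Betti numbers are b_0 = 1, b_1 = 3.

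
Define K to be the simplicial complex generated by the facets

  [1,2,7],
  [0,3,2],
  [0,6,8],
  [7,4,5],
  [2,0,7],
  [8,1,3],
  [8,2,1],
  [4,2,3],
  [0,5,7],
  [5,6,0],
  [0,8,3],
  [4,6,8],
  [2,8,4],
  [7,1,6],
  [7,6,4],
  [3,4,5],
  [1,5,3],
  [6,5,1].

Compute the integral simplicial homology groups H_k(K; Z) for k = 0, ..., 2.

We work with the vertex ordering 0 < 1 < 2 < 3 < 4 < 5 < 6 < 7 < 8. The simplices of K, each written with vertices in increasing order, are:

  0-simplices (9): [0], [1], [2], [3], [4], [5], [6], [7], [8]
  1-simplices (27): (27 of them)
  2-simplices (18): [0,2,3], [0,2,7], [0,3,8], [0,5,6], [0,5,7], [0,6,8], [1,2,7], [1,2,8], [1,3,5], [1,3,8], [1,5,6], [1,6,7], [2,3,4], [2,4,8], [3,4,5], [4,5,7], [4,6,7], [4,6,8]

so the chain groups are C_0 ≅ Z^9, C_1 ≅ Z^27, C_2 ≅ Z^18.

∂_1: C_1 → C_0 maps an edge to its endpoints' difference, ∂[p,q] = q − p. For instance
  ∂[2,3] = [3] − [2].
The resulting 9×27 matrix has rank 8, and its Smith normal form has invariant factors (1,1,1,1,1,1,1,1).

∂_2: C_2 → C_1 acts by ∂[p,q,r] = [q,r] − [p,r] + [p,q]. For instance
  ∂[3,4,5] = [4,5] − [3,5] + [3,4],
  ∂[1,3,5] = [3,5] − [1,5] + [1,3].
This gives a 27×18 integer matrix of rank 18; reducing to Smith normal form yields diagonal entries (1,1,1,1,1,1,1,1,1,1,1,1,1,1,1,1,1,2).

From H_k ≅ ker(∂_k) / im(∂_{k+1}) we obtain:

  H_0: rank C_0 − rank ∂_1 = 9 − 8 = 1, and the invariant factors of ∂_1 are all 1, so H_0 ≅ Z.
  H_1: rank ker ∂_1 − rank ∂_2 = (27 − 8) − 18 = 1, and ∂_2 has invariant factor 2 > 1, so H_1 ≅ Z × Z/2.
  H_2: rank ker ∂_2 − rank ∂_3 = (18 − 18) − 0 = 0, and there is no ∂_3, so H_2 ≅ 0.

(K is a triangulation of the Klein bottle.)

H_0 ≅ Z,  H_1 ≅ Z × Z/2,  H_2 = 0.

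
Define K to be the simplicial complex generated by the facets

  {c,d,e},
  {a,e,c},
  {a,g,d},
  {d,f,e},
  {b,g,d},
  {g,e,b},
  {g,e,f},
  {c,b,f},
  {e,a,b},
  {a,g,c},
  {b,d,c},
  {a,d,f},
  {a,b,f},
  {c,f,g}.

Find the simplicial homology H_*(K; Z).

Take the total order a < b < c < d < e < f < g on the vertex set. Then K (dimension 2) consists of the simplices:

  0-simplices (7): a, b, c, d, e, f, g
  1-simplices (21): ab, ac, ad, ae, af, ag, bc, bd, be, bf, bg, cd, ce, cf, cg, de, df, dg, ef, eg, fg
  2-simplices (14): abe, abf, ace, acg, adf, adg, bcd, bcf, bdg, beg, cde, cfg, def, efg

so the chain groups are C_0 ≅ Z^7, C_1 ≅ Z^21, C_2 ≅ Z^14.

∂_1: C_1 → C_0 maps an edge to its endpoints' difference, ∂[p,q] = q − p. For instance
  ∂dg = g − d.
The resulting 7×21 matrix has rank 6, and its Smith normal form has invariant factors (1,1,1,1,1,1).

Boundary ∂_2: C_2 → C_1 sends each 2-simplex [p,q,r] to [q,r] − [p,r] + [p,q]. For instance
  ∂bcd = cd − bd + bc,
  ∂efg = fg − eg + ef.
As a 21×14 matrix over Z this has rank 13, with invariant factors (1,1,1,1,1,1,1,1,1,1,1,1,1).

Now H_k = ker ∂_k / im ∂_{k+1}, so:

  H_0: rank C_0 − rank ∂_1 = 7 − 6 = 1, and the invariant factors of ∂_1 are all 1, so H_0 ≅ Z.
  H_1: rank ker ∂_1 − rank ∂_2 = (21 − 6) − 13 = 2, and the invariant factors of ∂_2 are all 1, so H_1 ≅ Z^2.
  H_2: rank ker ∂_2 − rank ∂_3 = (14 − 13) − 0 = 1, and there is no ∂_3, so H_2 ≅ Z.

(K is a triangulation of the torus T^2.)

H_0 ≅ Z,  H_1 ≅ Z^2,  H_2 ≅ Z.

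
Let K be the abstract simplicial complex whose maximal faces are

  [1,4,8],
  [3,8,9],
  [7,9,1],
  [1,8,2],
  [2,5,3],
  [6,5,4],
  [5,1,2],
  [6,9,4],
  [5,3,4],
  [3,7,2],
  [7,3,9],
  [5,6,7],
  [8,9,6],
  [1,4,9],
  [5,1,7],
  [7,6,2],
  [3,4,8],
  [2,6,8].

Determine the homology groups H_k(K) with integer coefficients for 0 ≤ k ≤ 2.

H_0 ≅ Z,  H_1 ≅ Z ⊕ Z/2Z,  H_2 = 0.

Order the vertices as 1 < 2 < 3 < 4 < 5 < 6 < 7 < 8 < 9. Listing each simplex with vertices in this order, K has dimension 2 with simplices:

  0-simplices (9): [1], [2], [3], [4], [5], [6], [7], [8], [9]
  1-simplices (27): (27 of them)
  2-simplices (18): [1,2,5], [1,2,8], [1,4,8], [1,4,9], [1,5,7], [1,7,9], [2,3,5], [2,3,7], [2,6,7], [2,6,8], [3,4,5], [3,4,8], [3,7,9], [3,8,9], [4,5,6], [4,6,9], [5,6,7], [6,8,9]

Hence C_0 ≅ Z^9, C_1 ≅ Z^27, C_2 ≅ Z^18.

The boundary map ∂_1: C_1 → C_0 sends each edge [p,q] (with p < q) to q − p. For instance
  ∂[6,8] = [8] − [6].
As a 9×27 matrix over Z this has rank 8, with invariant factors (1,1,1,1,1,1,1,1).

∂_2: C_2 → C_1 sends each 2-simplex [p,q,r] to [q,r] − [p,r] + [p,q]. For instance
  ∂[4,6,9] = [6,9] − [4,9] + [4,6],
  ∂[4,5,6] = [5,6] − [4,6] + [4,5].
The resulting 27×18 matrix has rank 18, and its Smith normal form has invariant factors (1,1,1,1,1,1,1,1,1,1,1,1,1,1,1,1,1,2).

Now H_k = ker ∂_k / im ∂_{k+1}, so:

  H_0: rank C_0 − rank ∂_1 = 9 − 8 = 1, and the invariant factors of ∂_1 are all 1, so H_0 ≅ Z.
  H_1: rank ker ∂_1 − rank ∂_2 = (27 − 8) − 18 = 1, and ∂_2 has invariant factor 2 > 1, so H_1 ≅ Z ⊕ Z/2Z.
  H_2: rank ker ∂_2 − rank ∂_3 = (18 − 18) − 0 = 0, and there is no ∂_3, so H_2 ≅ 0.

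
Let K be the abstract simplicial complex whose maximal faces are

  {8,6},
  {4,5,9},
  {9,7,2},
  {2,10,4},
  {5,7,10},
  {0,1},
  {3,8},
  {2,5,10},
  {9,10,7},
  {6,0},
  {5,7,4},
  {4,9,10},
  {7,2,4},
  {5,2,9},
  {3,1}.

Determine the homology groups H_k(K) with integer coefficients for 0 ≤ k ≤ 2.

H_0 ≅ Z^2,  H_1 ≅ Z ⊕ Z/2,  H_2 = 0.

K has 11 vertices, 20 edges, 10 triangles.
rank ∂_0 = 0, rank ∂_1 = 9 ⇒ b_0 = 11 − 0 − 9 = 2; all invariant factors of ∂_1 are 1 so no torsion. So H_0 = Z^2.
rank ∂_1 = 9, rank ∂_2 = 10 ⇒ b_1 = 20 − 9 − 10 = 1; ∂_2 has invariant factor(s) [2] giving torsion. So H_1 = Z ⊕ Z/2.
rank ∂_2 = 10, rank ∂_3 = 0 ⇒ b_2 = 10 − 10 − 0 = 0. So H_2 = 0.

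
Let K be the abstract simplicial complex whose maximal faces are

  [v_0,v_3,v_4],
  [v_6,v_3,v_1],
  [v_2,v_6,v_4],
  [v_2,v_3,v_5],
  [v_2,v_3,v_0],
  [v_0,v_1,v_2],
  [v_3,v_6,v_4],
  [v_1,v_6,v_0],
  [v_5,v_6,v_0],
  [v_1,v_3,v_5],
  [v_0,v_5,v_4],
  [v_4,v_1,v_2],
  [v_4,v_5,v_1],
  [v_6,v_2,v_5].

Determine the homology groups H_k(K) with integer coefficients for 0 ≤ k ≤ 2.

Order the vertices as v_0 < v_1 < v_2 < v_3 < v_4 < v_5 < v_6. Listing each simplex with vertices in this order, K has dimension 2 with simplices:

  0-simplices (7): [v_0], [v_1], [v_2], [v_3], [v_4], [v_5], [v_6]
  1-simplices (21): (21 of them)
  2-simplices (14): (14 of them)

giving chain groups C_0 ≅ Z^7, C_1 ≅ Z^21, C_2 ≅ Z^14.

The boundary map ∂_1: C_1 → C_0 maps an edge to its endpoints' difference, ∂[p,q] = q − p. For instance
  ∂[v_2,v_4] = [v_4] − [v_2].
The resulting 7×21 matrix has rank 6, and its Smith normal form has invariant factors (1,1,1,1,1,1).

∂_2: C_2 → C_1 acts by ∂[p,q,r] = [q,r] − [p,r] + [p,q]. For instance
  ∂[v_0,v_2,v_3] = [v_2,v_3] − [v_0,v_3] + [v_0,v_2],
  ∂[v_1,v_3,v_6] = [v_3,v_6] − [v_1,v_6] + [v_1,v_3].
This gives a 21×14 integer matrix of rank 13; reducing to Smith normal form yields diagonal entries (1,1,1,1,1,1,1,1,1,1,1,1,1).

From H_k ≅ ker(∂_k) / im(∂_{k+1}) we obtain:

  H_0: rank C_0 − rank ∂_1 = 7 − 6 = 1, and the invariant factors of ∂_1 are all 1, so H_0 ≅ Z.
  H_1: rank ker ∂_1 − rank ∂_2 = (21 − 6) − 13 = 2, and the invariant factors of ∂_2 are all 1, so H_1 ≅ Z^2.
  H_2: rank ker ∂_2 − rank ∂_3 = (14 − 13) − 0 = 1, and there is no ∂_3, so H_2 ≅ Z.

As a check, the Euler characteristic is 7 − 21 + 14 = 0, which agrees with 1 − 2 + 1 = 0.

H_0 ≅ Z,  H_1 ≅ Z^2,  H_2 ≅ Z.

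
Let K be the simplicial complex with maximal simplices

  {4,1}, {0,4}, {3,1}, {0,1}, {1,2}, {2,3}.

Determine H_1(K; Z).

H_1 ≅ Z^2.

Take the total order 0 < 1 < 2 < 3 < 4 on the vertex set. Then K (dimension 1) consists of the simplices:

  0-simplices (5): [0], [1], [2], [3], [4]
  1-simplices (6): [0,1], [0,4], [1,2], [1,3], [1,4], [2,3]

so the chain groups are C_0 ≅ Z^5, C_1 ≅ Z^6.

∂_1: C_1 → C_0 is given by ∂[p,q] = [q] − [p].
The 5×6 boundary matrix has rank 4 and Smith normal form diag(1,1,1,1).

Now H_k = ker ∂_k / im ∂_{k+1}, so:

  H_1: rank ker ∂_1 − rank ∂_2 = (6 − 4) − 0 = 2, and there is no ∂_2, so H_1 = Z^2.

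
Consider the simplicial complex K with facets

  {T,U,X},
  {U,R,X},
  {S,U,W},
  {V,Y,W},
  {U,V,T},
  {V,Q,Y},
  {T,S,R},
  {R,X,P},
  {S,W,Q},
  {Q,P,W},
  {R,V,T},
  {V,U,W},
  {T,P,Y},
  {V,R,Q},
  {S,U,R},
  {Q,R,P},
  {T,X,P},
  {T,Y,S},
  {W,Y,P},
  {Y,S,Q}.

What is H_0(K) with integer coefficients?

Take the total order P < Q < R < S < T < U < V < W < X < Y on the vertex set. Then K (dimension 2) consists of the simplices:

  0-simplices (10): P, Q, R, S, T, U, V, W, X, Y
  1-simplices (30): PQ, PR, PT, PW, PX, PY, QR, QS, QV, QW, QY, RS, RT, RU, RV, RX, ST, SU, SW, SY, TU, TV, TX, TY, UV, UW, UX, VW, VY, WY
  2-simplices (20): PQR, PQW, PRX, PTX, PTY, PWY, QRV, QSW, QSY, QVY, RST, RSU, RTV, RUX, STY, SUW, TUV, TUX, UVW, VWY

so the chain groups are C_0 ≅ Z^10, C_1 ≅ Z^30, C_2 ≅ Z^20.

The boundary map ∂_1: C_1 → C_0 maps an edge to its endpoints' difference, ∂[p,q] = q − p.
As a 10×30 matrix over Z this has rank 9, with invariant factors (1,1,1,1,1,1,1,1,1).

∂_2: C_2 → C_1 maps a triangle to the signed sum of its edges. For instance
  ∂QSY = SY − QY + QS,
  ∂TUX = UX − TX + TU.
The resulting 30×20 matrix has rank 20, and its Smith normal form has invariant factors (1,1,1,1,1,1,1,1,1,1,1,1,1,1,1,1,1,1,1,2).

From H_k ≅ ker(∂_k) / im(∂_{k+1}) we obtain:

  H_0: rank C_0 − rank ∂_1 = 10 − 9 = 1, and the invariant factors of ∂_1 are all 1, so H_0 = Z.

H_0 = Z.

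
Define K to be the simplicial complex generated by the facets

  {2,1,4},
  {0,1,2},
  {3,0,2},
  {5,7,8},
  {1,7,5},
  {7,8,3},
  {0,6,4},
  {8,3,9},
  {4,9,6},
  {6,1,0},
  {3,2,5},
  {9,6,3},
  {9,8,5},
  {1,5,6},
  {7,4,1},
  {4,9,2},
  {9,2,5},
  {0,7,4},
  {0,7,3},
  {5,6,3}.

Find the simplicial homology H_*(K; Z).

H_0 = Z,  H_1 = Z ⊕ Z/2Z,  H_2 = 0.

K has 10 vertices, 30 edges, 20 triangles.
rank ∂_0 = 0, rank ∂_1 = 9 ⇒ b_0 = 10 − 0 − 9 = 1; all invariant factors of ∂_1 are 1 so no torsion. So H_0 ≅ Z.
rank ∂_1 = 9, rank ∂_2 = 20 ⇒ b_1 = 30 − 9 − 20 = 1; ∂_2 has invariant factor(s) [2] giving torsion. So H_1 ≅ Z ⊕ Z/2Z.
rank ∂_2 = 20, rank ∂_3 = 0 ⇒ b_2 = 20 − 20 − 0 = 0. So H_2 ≅ 0.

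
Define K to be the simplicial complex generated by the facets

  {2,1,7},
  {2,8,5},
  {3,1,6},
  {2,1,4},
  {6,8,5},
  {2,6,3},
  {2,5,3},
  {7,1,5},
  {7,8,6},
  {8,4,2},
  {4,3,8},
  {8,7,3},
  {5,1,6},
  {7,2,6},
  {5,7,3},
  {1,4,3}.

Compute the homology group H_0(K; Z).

Take the total order 1 < 2 < 3 < 4 < 5 < 6 < 7 < 8 on the vertex set. Then K (dimension 2) consists of the simplices:

  0-simplices (8): [1], [2], [3], [4], [5], [6], [7], [8]
  1-simplices (24): (24 of them)
  2-simplices (16): [1,2,4], [1,2,7], [1,3,4], [1,3,6], [1,5,6], [1,5,7], [2,3,5], [2,3,6], [2,4,8], [2,5,8], [2,6,7], [3,4,8], [3,5,7], [3,7,8], [5,6,8], [6,7,8]

so the chain groups are C_0 ≅ Z^8, C_1 ≅ Z^24, C_2 ≅ Z^16.

∂_1: C_1 → C_0 is given by ∂[p,q] = [q] − [p]. For instance
  ∂[6,8] = [8] − [6].
As a 8×24 matrix over Z this has rank 7, with invariant factors (1,1,1,1,1,1,1).

Boundary ∂_2: C_2 → C_1 acts by ∂[p,q,r] = [q,r] − [p,r] + [p,q]. For instance
  ∂[1,2,7] = [2,7] − [1,7] + [1,2],
  ∂[1,5,6] = [5,6] − [1,6] + [1,5].
The resulting 24×16 matrix has rank 15, and its Smith normal form has invariant factors (1,1,1,1,1,1,1,1,1,1,1,1,1,1,1).

Computing H_k = (kernel of ∂_k) / (image of ∂_{k+1}):

  H_0: rank C_0 − rank ∂_1 = 8 − 7 = 1, and the invariant factors of ∂_1 are all 1, so H_0 ≅ Z.

H_0 ≅ Z.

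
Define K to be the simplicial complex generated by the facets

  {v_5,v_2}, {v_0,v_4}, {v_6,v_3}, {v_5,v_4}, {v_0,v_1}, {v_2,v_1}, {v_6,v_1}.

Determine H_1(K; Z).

K has 7 vertices, 7 edges.
rank ∂_1 = 6, rank ∂_2 = 0 ⇒ b_1 = 7 − 6 − 0 = 1. So H_1 ≅ Z.

H_1 ≅ Z.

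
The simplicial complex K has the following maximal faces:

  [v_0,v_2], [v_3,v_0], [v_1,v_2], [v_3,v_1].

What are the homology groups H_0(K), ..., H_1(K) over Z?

Order the vertices as v_0 < v_1 < v_2 < v_3. Listing each simplex with vertices in this order, K has dimension 1 with simplices:

  0-simplices (4): [v_0], [v_1], [v_2], [v_3]
  1-simplices (4): [v_0,v_2], [v_0,v_3], [v_1,v_2], [v_1,v_3]

so the chain groups are C_0 ≅ Z^4, C_1 ≅ Z^4.

∂_1: C_1 → C_0 is given by ∂[p,q] = [q] − [p]. For instance
  ∂[v_1,v_2] = [v_2] − [v_1].
As a 4×4 matrix over Z this has rank 3, with invariant factors (1,1,1).

Reading off H_k = ker ∂_k / im ∂_{k+1}:

  H_0: rank C_0 − rank ∂_1 = 4 − 3 = 1, and the invariant factors of ∂_1 are all 1, so H_0 = Z.
  H_1: rank ker ∂_1 − rank ∂_2 = (4 − 3) − 0 = 1, and there is no ∂_2, so H_1 = Z.

As a check, the Euler characteristic is 4 − 4 = 0, which agrees with 1 − 1 = 0.

H_0 = Z,  H_1 = Z.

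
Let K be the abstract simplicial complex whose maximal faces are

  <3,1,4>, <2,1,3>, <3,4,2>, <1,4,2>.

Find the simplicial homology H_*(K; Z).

H_0 ≅ Z,  H_1 = 0,  H_2 ≅ Z.

Order the vertices as 1 < 2 < 3 < 4. Listing each simplex with vertices in this order, K has dimension 2 with simplices:

  0-simplices (4): [1], [2], [3], [4]
  1-simplices (6): [1,2], [1,3], [1,4], [2,3], [2,4], [3,4]
  2-simplices (4): [1,2,3], [1,2,4], [1,3,4], [2,3,4]

giving chain groups C_0 ≅ Z^4, C_1 ≅ Z^6, C_2 ≅ Z^4.

Boundary ∂_1: C_1 → C_0 maps an edge to its endpoints' difference, ∂[p,q] = q − p. For instance
  ∂[2,3] = [3] − [2].
As a 4×6 matrix over Z this has rank 3, with invariant factors (1,1,1).

Boundary ∂_2: C_2 → C_1 acts by ∂[p,q,r] = [q,r] − [p,r] + [p,q]. For instance
  ∂[1,2,4] = [2,4] − [1,4] + [1,2],
  ∂[2,3,4] = [3,4] − [2,4] + [2,3].
The 6×4 boundary matrix has rank 3 and Smith normal form diag(1,1,1).

Computing H_k = (kernel of ∂_k) / (image of ∂_{k+1}):

  H_0: rank C_0 − rank ∂_1 = 4 − 3 = 1, and the invariant factors of ∂_1 are all 1, so H_0 = Z.
  H_1: rank ker ∂_1 − rank ∂_2 = (6 − 3) − 3 = 0, and the invariant factors of ∂_2 are all 1, so H_1 = 0.
  H_2: rank ker ∂_2 − rank ∂_3 = (4 − 3) − 0 = 1, and there is no ∂_3, so H_2 = Z.

As a check, the Euler characteristic is 4 − 6 + 4 = 2, which agrees with 1 − 0 + 1 = 2.
(K is a triangulation of the 2-sphere S^2.)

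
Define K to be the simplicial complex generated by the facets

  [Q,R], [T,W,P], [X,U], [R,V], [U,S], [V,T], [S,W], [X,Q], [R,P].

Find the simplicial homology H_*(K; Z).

H_0 = Z,  H_1 = Z^2,  H_2 = 0.

Take the total order P < Q < R < S < T < U < V < W < X on the vertex set. Then K (dimension 2) consists of the simplices:

  0-simplices (9): P, Q, R, S, T, U, V, W, X
  1-simplices (11): PR, PT, PW, QR, QX, RV, SU, SW, TV, TW, UX
  2-simplices (1): PTW

giving chain groups C_0 ≅ Z^9, C_1 ≅ Z^11, C_2 ≅ Z^1.

∂_1: C_1 → C_0 sends each edge [p,q] (with p < q) to q − p. For instance
  ∂PT = T − P.
This gives a 9×11 integer matrix of rank 8; reducing to Smith normal form yields diagonal entries (1,1,1,1,1,1,1,1).

∂_2: C_2 → C_1 maps a triangle to the signed sum of its edges. For instance
  ∂PTW = TW − PW + PT.
This gives a 11×1 integer matrix of rank 1; reducing to Smith normal form yields diagonal entries (1).

From H_k ≅ ker(∂_k) / im(∂_{k+1}) we obtain:

  H_0: rank C_0 − rank ∂_1 = 9 − 8 = 1, and the invariant factors of ∂_1 are all 1, so H_0 ≅ Z.
  H_1: rank ker ∂_1 − rank ∂_2 = (11 − 8) − 1 = 2, and the invariant factors of ∂_2 are all 1, so H_1 ≅ Z^2.
  H_2: rank ker ∂_2 − rank ∂_3 = (1 − 1) − 0 = 0, and there is no ∂_3, so H_2 ≅ 0.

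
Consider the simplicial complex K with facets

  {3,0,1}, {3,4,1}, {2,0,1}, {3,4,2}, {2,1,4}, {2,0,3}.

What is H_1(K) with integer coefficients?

K has 5 vertices, 9 edges, 6 triangles.
rank ∂_1 = 4, rank ∂_2 = 5 ⇒ b_1 = 9 − 4 − 5 = 0; all invariant factors of ∂_2 are 1 so no torsion. So H_1 = 0.

H_1 = 0.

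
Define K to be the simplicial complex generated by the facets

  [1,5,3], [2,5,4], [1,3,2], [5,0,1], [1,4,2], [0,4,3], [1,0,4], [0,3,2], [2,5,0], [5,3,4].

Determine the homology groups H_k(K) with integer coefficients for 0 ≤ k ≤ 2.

We work with the vertex ordering 0 < 1 < 2 < 3 < 4 < 5. The simplices of K, each written with vertices in increasing order, are:

  0-simplices (6): [0], [1], [2], [3], [4], [5]
  1-simplices (15): [0,1], [0,2], [0,3], [0,4], [0,5], [1,2], [1,3], [1,4], [1,5], [2,3], [2,4], [2,5], [3,4], [3,5], [4,5]
  2-simplices (10): [0,1,4], [0,1,5], [0,2,3], [0,2,5], [0,3,4], [1,2,3], [1,2,4], [1,3,5], [2,4,5], [3,4,5]

so the chain groups are C_0 ≅ Z^6, C_1 ≅ Z^15, C_2 ≅ Z^10.

∂_1: C_1 → C_0 is given by ∂[p,q] = [q] − [p].
The 6×15 boundary matrix has rank 5 and Smith normal form diag(1,1,1,1,1).

Boundary ∂_2: C_2 → C_1 sends each 2-simplex [p,q,r] to [q,r] − [p,r] + [p,q]. For instance
  ∂[0,2,3] = [2,3] − [0,3] + [0,2],
  ∂[1,2,4] = [2,4] − [1,4] + [1,2].
The 15×10 boundary matrix has rank 10 and Smith normal form diag(1,1,1,1,1,1,1,1,1,2).

From H_k ≅ ker(∂_k) / im(∂_{k+1}) we obtain:

  H_0: rank C_0 − rank ∂_1 = 6 − 5 = 1, and the invariant factors of ∂_1 are all 1, so H_0 = Z.
  H_1: rank ker ∂_1 − rank ∂_2 = (15 − 5) − 10 = 0, and ∂_2 has invariant factor 2 > 1, so H_1 = Z/2.
  H_2: rank ker ∂_2 − rank ∂_3 = (10 − 10) − 0 = 0, and there is no ∂_3, so H_2 = 0.

H_0 = Z,  H_1 = Z/2,  H_2 = 0.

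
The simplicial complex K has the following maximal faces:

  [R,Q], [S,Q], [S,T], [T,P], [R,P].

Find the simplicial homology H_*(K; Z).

We work with the vertex ordering P < Q < R < S < T. The simplices of K, each written with vertices in increasing order, are:

  0-simplices (5): P, Q, R, S, T
  1-simplices (5): PR, PT, QR, QS, ST

giving chain groups C_0 ≅ Z^5, C_1 ≅ Z^5.

∂_1: C_1 → C_0 sends each edge [p,q] (with p < q) to q − p. For instance
  ∂ST = T − S.
The resulting 5×5 matrix has rank 4, and its Smith normal form has invariant factors (1,1,1,1).

Reading off H_k = ker ∂_k / im ∂_{k+1}:

  H_0: rank C_0 − rank ∂_1 = 5 − 4 = 1, and the invariant factors of ∂_1 are all 1, so H_0 ≅ Z.
  H_1: rank ker ∂_1 − rank ∂_2 = (5 − 4) − 0 = 1, and there is no ∂_2, so H_1 ≅ Z.

H_0 = Z,  H_1 = Z.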